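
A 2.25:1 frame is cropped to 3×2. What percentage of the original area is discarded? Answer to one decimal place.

33.3%

The height stays; only width is cut (since 3×2 is narrower than 2.25:1).
Area ratio = (1.500)/(2.250) = 66.67%; the remaining 33.33% is cropped out.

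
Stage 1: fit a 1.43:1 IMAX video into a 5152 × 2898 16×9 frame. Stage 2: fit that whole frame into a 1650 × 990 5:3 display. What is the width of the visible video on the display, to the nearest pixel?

Inside the 5152×2898 canvas the video is height-limited at 4144.14 × 2898.00.
16×9 in 1650×990: fills the width, so the intermediate becomes 1650.00 × 928.12 — a scale of ×0.3203.
Applying the same ×0.3203: 4144.14 → 1327.22.

1327 px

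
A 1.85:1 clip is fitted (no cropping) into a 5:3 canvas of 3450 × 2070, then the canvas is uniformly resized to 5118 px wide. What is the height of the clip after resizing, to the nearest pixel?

2766 px

Fitted into 3450×2070, the clip spans the width; its height is 3450 / 1.850 ≈ 1864.86 px.
The frame scales by 5118/3450 = 1.4835; 1864.86 × 1.4835 ≈ 2766.49 px.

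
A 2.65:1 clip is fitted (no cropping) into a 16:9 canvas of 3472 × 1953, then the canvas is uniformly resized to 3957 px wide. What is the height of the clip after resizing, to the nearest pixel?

In the 3472×1953 frame the clip fills the width: height = 3472 / 2.650 ≈ 1310.19 px.
Resizing to 3957 px wide multiplies everything by 1.1397: 1310.19 → 1493.21 px.

1493 px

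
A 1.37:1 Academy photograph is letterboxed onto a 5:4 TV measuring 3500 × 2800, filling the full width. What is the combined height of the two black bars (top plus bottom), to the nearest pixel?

That makes the image 2554.74 px tall (3500 / 1.370).
2800 − 2554.74 = 245.26 px of bars.

245 px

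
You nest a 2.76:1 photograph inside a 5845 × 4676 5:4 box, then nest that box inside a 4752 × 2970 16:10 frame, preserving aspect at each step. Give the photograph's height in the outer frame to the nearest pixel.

1345 px

2.76:1 in 5845×4676: fills the width, so the photograph is 5845.00 × 2117.75.
Second fit — the 5:4 canvas into 4752×2970 spans the height: 3712.50 × 2970.00 (×0.6352 from 5845×4676).
Applying the same ×0.6352: 2117.75 → 1345.11.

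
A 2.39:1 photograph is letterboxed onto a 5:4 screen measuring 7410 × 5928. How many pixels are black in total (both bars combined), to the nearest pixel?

20952380 pixels

2.39:1 (2.390) > 5:4 (1.250), so the photograph fills the width.
Content height = 7410 / 2.390 ≈ 3100.4184 px.
5928 − 3100.4184 = 2827.5816 px of bars.
Bar area = 2827.5816 × 7410 ≈ 20952380 px.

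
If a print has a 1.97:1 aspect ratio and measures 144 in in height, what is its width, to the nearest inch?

284 in

144 × 1.970 = 283.68.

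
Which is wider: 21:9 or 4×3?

21:9 = 2.333 and 4×3 = 1.333; 2.333 > 1.333.

21:9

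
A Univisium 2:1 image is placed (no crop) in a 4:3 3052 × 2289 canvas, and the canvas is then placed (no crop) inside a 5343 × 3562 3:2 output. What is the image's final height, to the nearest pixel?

2375 px

First fit — Univisium 2:1 into 3052×2289 spans the width: 3052.00 × 1526.00.
4:3 in 5343×3562: fills the height, so the intermediate becomes 4749.33 × 3562.00 — a scale of ×1.5561.
So the image's height is 1526.00 × 1.5561 ≈ 2374.67.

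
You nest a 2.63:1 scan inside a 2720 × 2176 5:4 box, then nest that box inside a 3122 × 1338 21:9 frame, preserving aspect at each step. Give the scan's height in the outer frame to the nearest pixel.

First fit — 2.63:1 into 2720×2176 spans the width: 2720.00 × 1034.22.
The 5:4 canvas is height-limited in 3122×1338, giving 1672.50 × 1338.00; scale factor 0.6149.
The scan scales with it: height 1034.22 × 0.6149 ≈ 635.93.

636 px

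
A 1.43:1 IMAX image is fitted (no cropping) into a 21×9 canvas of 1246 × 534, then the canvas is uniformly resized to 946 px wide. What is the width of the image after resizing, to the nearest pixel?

Fitted into 1246×534, the image spans the height; its width is 534 × 1.430 ≈ 763.62 px.
Scaling 1246 → 946 is ×0.7592, so the width becomes 763.62 × 0.7592 ≈ 579.76 px.

580 px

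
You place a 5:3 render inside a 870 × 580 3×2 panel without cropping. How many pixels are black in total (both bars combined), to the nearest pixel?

Since 1.667 > 1.500, the render is width-limited.
The render is 870 × 3/5 ≈ 522.0000 px tall.
Leftover height: 580 − 522.0000 = 58.0000 px.
Bar area = 58.0000 × 870 ≈ 50460 px.

50460 pixels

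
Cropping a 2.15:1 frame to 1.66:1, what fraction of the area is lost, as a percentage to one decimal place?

1.66:1 is narrower than 2.15:1, so the crop keeps the full height and trims the width.
Area ratio = (1.660)/(2.150) = 77.21%; the remaining 22.79% is cropped out.

22.8%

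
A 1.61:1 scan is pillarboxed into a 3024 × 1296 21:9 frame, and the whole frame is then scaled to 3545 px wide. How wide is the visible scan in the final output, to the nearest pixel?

2446 px

Fitted into 3024×1296, the scan spans the height; its width is 1296 × 1.610 ≈ 2086.56 px.
The frame scales by 3545/3024 = 1.1723; 2086.56 × 1.1723 ≈ 2446.05 px.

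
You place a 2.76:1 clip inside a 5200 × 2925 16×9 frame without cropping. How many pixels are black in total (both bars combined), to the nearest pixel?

5412899 pixels

2.76:1 (2.760) > 16×9 (1.778), so the clip fills the width.
Content height = 5200 / 2.760 ≈ 1884.0580 px.
2925 − 1884.0580 = 1040.9420 px of bars.
That's 1040.9420 × 5200 ≈ 5412899 black pixels.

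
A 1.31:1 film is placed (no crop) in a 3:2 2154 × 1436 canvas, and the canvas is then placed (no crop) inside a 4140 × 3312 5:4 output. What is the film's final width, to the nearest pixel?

3616 px

Inside the 2154×1436 canvas the film is height-limited at 1881.16 × 1436.00.
3:2 in 4140×3312: fills the width, so the intermediate becomes 4140.00 × 2760.00 — a scale of ×1.9220.
Applying the same ×1.9220: 1881.16 → 3615.60.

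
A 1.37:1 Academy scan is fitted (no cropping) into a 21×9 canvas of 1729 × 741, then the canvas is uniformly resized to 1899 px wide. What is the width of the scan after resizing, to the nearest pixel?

1115 px

At 1729×741 the scan is height-limited, so width = 741 × 1.370 ≈ 1015.17 px.
Scaling 1729 → 1899 is ×1.0983, so the width becomes 1015.17 × 1.0983 ≈ 1114.98 px.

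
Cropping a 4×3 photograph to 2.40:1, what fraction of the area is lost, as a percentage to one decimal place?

The width stays; only height is cut (since 2.40:1 is wider than 4×3).
(1.333)/(2.400) ≈ 0.556 of the area survives, leaving 44.44% discarded.

44.4%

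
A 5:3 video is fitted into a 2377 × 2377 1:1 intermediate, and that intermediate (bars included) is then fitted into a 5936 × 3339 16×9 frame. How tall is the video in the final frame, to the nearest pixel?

First fit — 5:3 into 2377×2377 spans the width: 2377.00 × 1426.20.
The 1:1 canvas is height-limited in 5936×3339, giving 3339.00 × 3339.00; scale factor 1.4047.
The video scales with it: height 1426.20 × 1.4047 ≈ 2003.40.

2003 px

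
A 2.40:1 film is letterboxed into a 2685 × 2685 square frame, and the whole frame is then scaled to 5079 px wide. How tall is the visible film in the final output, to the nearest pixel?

In the 2685×2685 frame the film fills the width: height = 2685 / 2.400 ≈ 1118.75 px.
Resizing to 5079 px wide multiplies everything by 1.8916: 1118.75 → 2116.25 px.

2116 px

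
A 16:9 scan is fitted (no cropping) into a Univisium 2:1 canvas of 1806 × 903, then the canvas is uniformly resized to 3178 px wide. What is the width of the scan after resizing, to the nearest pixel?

At 1806×903 the scan is height-limited, so width = 903 × 16/9 ≈ 1605.33 px.
Resizing to 3178 px wide multiplies everything by 1.7597: 1605.33 → 2824.89 px.

2825 px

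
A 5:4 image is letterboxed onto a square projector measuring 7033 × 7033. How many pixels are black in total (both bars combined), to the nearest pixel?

9892618 pixels

5:4 is wider than square, so it spans the full width.
The image is 7033 × 4/5 ≈ 5626.4000 px tall.
Black = 7033 − 5626.4000 = 1406.6000 px.
Bar area = 1406.6000 × 7033 ≈ 9892618 px.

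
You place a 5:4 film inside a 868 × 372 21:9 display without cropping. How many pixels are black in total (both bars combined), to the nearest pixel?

5:4 is narrower than 21:9, so it spans the full height.
That makes the image 465.0000 px wide (372 × 5/4).
Black = 868 − 465.0000 = 403.0000 px.
Bar area = 403.0000 × 372 ≈ 149916 px.

149916 pixels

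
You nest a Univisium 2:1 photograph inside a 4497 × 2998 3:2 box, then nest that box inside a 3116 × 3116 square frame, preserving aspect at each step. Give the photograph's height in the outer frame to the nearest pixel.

Univisium 2:1 in 4497×2998: fills the width, so the photograph is 4497.00 × 2248.50.
Second fit — the 3:2 canvas into 3116×3116 spans the width: 3116.00 × 2077.33 (×0.6929 from 4497×2998).
Applying the same ×0.6929: 2248.50 → 1558.00.

1558 px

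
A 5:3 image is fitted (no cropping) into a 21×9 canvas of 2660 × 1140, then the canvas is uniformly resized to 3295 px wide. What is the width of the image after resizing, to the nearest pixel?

2354 px

In the 2660×1140 frame the image fills the height: width = 1140 × 5/3 ≈ 1900.00 px.
The frame scales by 3295/2660 = 1.2387; 1900.00 × 1.2387 ≈ 2353.57 px.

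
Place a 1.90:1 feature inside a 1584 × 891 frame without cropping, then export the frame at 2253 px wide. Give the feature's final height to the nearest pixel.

In the 1584×891 frame the feature fills the width: height = 1584 / 1.900 ≈ 833.68 px.
Resizing to 2253 px wide multiplies everything by 1.4223: 833.68 → 1185.79 px.

1186 px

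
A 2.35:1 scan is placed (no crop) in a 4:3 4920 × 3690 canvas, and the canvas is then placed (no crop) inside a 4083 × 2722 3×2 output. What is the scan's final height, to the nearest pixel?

1544 px

First fit — 2.35:1 into 4920×3690 spans the width: 4920.00 × 2093.62.
4:3 in 4083×2722: fills the height, so the intermediate becomes 3629.33 × 2722.00 — a scale of ×0.7377.
So the scan's height is 2093.62 × 0.7377 ≈ 1544.40.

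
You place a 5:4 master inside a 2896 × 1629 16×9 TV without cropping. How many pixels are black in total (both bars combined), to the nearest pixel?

Since 1.250 < 1.778, the master is height-limited.
That makes the image 2036.2500 px wide (1629 × 5/4).
Black = 2896 − 2036.2500 = 859.7500 px.
Bar area = 859.7500 × 1629 ≈ 1400533 px.

1400533 pixels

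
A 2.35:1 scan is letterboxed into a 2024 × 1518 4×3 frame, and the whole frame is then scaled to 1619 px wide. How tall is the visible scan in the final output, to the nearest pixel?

Fitted into 2024×1518, the scan spans the width; its height is 2024 / 2.350 ≈ 861.28 px.
Scaling 2024 → 1619 is ×0.7999, so the height becomes 861.28 × 0.7999 ≈ 688.94 px.

689 px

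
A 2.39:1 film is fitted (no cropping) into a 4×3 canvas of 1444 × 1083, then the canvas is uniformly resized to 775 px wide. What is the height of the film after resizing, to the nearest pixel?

In the 1444×1083 frame the film fills the width: height = 1444 / 2.390 ≈ 604.18 px.
The frame scales by 775/1444 = 0.5367; 604.18 × 0.5367 ≈ 324.27 px.

324 px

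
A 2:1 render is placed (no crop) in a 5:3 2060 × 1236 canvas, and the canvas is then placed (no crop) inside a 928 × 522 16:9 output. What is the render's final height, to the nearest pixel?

435 px

Inside the 2060×1236 canvas the render is width-limited at 2060.00 × 1030.00.
Second fit — the 5:3 canvas into 928×522 spans the height: 870.00 × 522.00 (×0.4223 from 2060×1236).
The render scales with it: height 1030.00 × 0.4223 ≈ 435.00.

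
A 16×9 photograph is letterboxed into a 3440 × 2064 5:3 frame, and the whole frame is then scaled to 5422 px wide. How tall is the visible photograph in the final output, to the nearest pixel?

3050 px

At 3440×2064 the photograph is width-limited, so height = 3440 × 9/16 ≈ 1935.00 px.
Scaling 3440 → 5422 is ×1.5762, so the height becomes 1935.00 × 1.5762 ≈ 3049.88 px.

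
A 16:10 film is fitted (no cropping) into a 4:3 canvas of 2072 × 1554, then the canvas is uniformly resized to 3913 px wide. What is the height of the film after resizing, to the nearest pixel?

Fitted into 2072×1554, the film spans the width; its height is 2072 × 10/16 ≈ 1295.00 px.
The frame scales by 3913/2072 = 1.8885; 1295.00 × 1.8885 ≈ 2445.62 px.

2446 px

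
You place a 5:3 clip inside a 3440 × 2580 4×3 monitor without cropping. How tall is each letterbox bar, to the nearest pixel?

258 px

5:3 is wider than 4×3, so it spans the full width.
That makes the image 2064.00 px tall (3440 × 3/5).
2580 − 2064.00 = 516.00 px of bars (258.00 each).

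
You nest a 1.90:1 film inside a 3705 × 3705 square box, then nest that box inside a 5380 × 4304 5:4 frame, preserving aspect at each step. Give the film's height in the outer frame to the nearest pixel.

2265 px

First fit — 1.90:1 into 3705×3705 spans the width: 3705.00 × 1950.00.
The square canvas is height-limited in 5380×4304, giving 4304.00 × 4304.00; scale factor 1.1617.
The film scales with it: height 1950.00 × 1.1617 ≈ 2265.26.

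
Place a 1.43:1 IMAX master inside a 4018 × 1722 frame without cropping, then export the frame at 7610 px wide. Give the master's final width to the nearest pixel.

4664 px

In the 4018×1722 frame the master fills the height: width = 1722 × 1.430 ≈ 2462.46 px.
Scaling 4018 → 7610 is ×1.8940, so the width becomes 2462.46 × 1.8940 ≈ 4663.84 px.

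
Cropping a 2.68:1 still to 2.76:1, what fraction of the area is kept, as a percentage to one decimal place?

The width stays; only height is cut (since 2.76:1 is wider than 2.68:1).
Area ratio = (2.680)/(2.760) = 97.10% retained.

97.1%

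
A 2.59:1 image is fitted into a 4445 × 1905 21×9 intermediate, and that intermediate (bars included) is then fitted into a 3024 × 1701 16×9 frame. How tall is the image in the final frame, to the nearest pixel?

1168 px

2.59:1 in 4445×1905: fills the width, so the image is 4445.00 × 1716.22.
21×9 in 3024×1701: fills the width, so the intermediate becomes 3024.00 × 1296.00 — a scale of ×0.6803.
So the image's height is 1716.22 × 0.6803 ≈ 1167.57.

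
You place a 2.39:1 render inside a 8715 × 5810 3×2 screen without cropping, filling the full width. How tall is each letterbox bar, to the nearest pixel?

1082 px

That makes the image 3646.44 px tall (8715 / 2.390).
Leftover height: 5810 − 3646.44 = 2163.56 px → 1081.78 each side.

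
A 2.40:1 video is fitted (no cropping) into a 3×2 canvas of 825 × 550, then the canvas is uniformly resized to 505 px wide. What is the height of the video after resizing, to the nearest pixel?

At 825×550 the video is width-limited, so height = 825 / 2.400 ≈ 343.75 px.
Scaling 825 → 505 is ×0.6121, so the height becomes 343.75 × 0.6121 ≈ 210.42 px.

210 px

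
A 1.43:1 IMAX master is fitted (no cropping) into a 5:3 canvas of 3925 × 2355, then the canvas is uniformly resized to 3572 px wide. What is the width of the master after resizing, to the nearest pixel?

At 3925×2355 the master is height-limited, so width = 2355 × 1.430 ≈ 3367.65 px.
Resizing to 3572 px wide multiplies everything by 0.9101: 3367.65 → 3064.78 px.

3065 px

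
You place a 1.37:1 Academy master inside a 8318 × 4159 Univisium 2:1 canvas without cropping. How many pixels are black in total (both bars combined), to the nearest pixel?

10897287 pixels

1.37:1 Academy (1.370) < Univisium 2:1 (2.000), so the master fills the height.
That makes the image 5697.8300 px wide (4159 × 1.370).
Black = 8318 − 5697.8300 = 2620.1700 px.
That's 2620.1700 × 4159 ≈ 10897287 black pixels.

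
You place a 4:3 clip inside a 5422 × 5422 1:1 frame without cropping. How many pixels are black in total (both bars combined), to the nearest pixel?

7349521 pixels

4:3 is wider than 1:1, so it spans the full width.
Content height = 5422 × 3/4 ≈ 4066.5000 px.
Black = 5422 − 4066.5000 = 1355.5000 px.
Across the 5422-px span: 1355.5000 × 5422 ≈ 7349521 px.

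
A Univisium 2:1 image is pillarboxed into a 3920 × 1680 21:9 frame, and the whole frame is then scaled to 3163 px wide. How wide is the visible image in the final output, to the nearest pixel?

2711 px

Fitted into 3920×1680, the image spans the height; its width is 1680 × 2/1 ≈ 3360.00 px.
Scaling 3920 → 3163 is ×0.8069, so the width becomes 3360.00 × 0.8069 ≈ 2711.14 px.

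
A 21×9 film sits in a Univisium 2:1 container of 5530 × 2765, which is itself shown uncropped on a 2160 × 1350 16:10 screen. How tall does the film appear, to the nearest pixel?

First fit — 21×9 into 5530×2765 spans the width: 5530.00 × 2370.00.
The Univisium 2:1 canvas is width-limited in 2160×1350, giving 2160.00 × 1080.00; scale factor 0.3906.
So the film's height is 2370.00 × 0.3906 ≈ 925.71.

926 px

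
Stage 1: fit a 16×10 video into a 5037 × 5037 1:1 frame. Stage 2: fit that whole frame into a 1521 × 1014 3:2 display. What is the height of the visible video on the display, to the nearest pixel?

634 px

16×10 in 5037×5037: fills the width, so the video is 5037.00 × 3148.12.
1:1 in 1521×1014: fills the height, so the intermediate becomes 1014.00 × 1014.00 — a scale of ×0.2013.
So the video's height is 3148.12 × 0.2013 ≈ 633.75.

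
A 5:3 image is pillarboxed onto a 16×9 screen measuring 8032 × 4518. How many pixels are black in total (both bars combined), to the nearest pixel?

2268036 pixels

5:3 (1.667) < 16×9 (1.778), so the image fills the height.
That makes the image 7530.0000 px wide (4518 × 5/3).
Leftover width: 8032 − 7530.0000 = 502.0000 px.
That's 502.0000 × 4518 ≈ 2268036 black pixels.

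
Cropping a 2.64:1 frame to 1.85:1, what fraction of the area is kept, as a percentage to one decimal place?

70.1%

Going from 2.64:1 to 1.85:1 means cutting width while keeping height.
(1.850)/(2.640) ≈ 0.701 of the area survives.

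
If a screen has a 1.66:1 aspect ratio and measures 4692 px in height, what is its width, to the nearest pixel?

7789 px

Width = 4692 × 1.660 = 7788.72.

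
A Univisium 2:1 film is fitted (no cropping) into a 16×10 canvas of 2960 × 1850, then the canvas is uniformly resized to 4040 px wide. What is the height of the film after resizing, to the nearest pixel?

2020 px

At 2960×1850 the film is width-limited, so height = 2960 × 1/2 ≈ 1480.00 px.
Scaling 2960 → 4040 is ×1.3649, so the height becomes 1480.00 × 1.3649 ≈ 2020.00 px.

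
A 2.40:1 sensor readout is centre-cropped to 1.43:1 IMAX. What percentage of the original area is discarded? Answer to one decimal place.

40.4%

The height stays; only width is cut (since 1.43:1 IMAX is narrower than 2.40:1).
(1.430)/(2.400) ≈ 0.596 of the area survives, leaving 40.42% discarded.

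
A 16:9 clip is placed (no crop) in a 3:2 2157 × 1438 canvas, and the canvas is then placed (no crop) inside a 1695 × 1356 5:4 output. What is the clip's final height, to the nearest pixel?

First fit — 16:9 into 2157×1438 spans the width: 2157.00 × 1213.31.
3:2 in 1695×1356: fills the width, so the intermediate becomes 1695.00 × 1130.00 — a scale of ×0.7858.
So the clip's height is 1213.31 × 0.7858 ≈ 953.44.

953 px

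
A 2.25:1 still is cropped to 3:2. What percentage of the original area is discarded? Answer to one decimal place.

33.3%

3:2 is narrower than 2.25:1, so the crop keeps the full height and trims the width.
Area ratio = (1.500)/(2.250) = 66.67%; the remaining 33.33% is cropped out.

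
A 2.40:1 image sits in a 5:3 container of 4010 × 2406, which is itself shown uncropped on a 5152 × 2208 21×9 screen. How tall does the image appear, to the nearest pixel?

1533 px

2.40:1 in 4010×2406: fills the width, so the image is 4010.00 × 1670.83.
5:3 in 5152×2208: fills the height, so the intermediate becomes 3680.00 × 2208.00 — a scale of ×0.9177.
Applying the same ×0.9177: 1670.83 → 1533.33.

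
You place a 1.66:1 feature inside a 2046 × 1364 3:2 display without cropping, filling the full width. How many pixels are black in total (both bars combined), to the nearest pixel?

268987 pixels

The feature is 2046 / 1.660 ≈ 1232.5301 px tall.
1364 − 1232.5301 = 131.4699 px of bars.
Bar area = 131.4699 × 2046 ≈ 268987 px.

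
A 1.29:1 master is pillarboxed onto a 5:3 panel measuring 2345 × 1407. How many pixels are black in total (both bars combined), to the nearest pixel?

745668 pixels

1.29:1 (1.290) < 5:3 (1.667), so the master fills the height.
That makes the image 1815.0300 px wide (1407 × 1.290).
2345 − 1815.0300 = 529.9700 px of bars.
That's 529.9700 × 1407 ≈ 745668 black pixels.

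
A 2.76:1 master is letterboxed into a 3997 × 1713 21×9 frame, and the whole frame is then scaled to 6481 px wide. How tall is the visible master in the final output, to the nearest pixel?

Fitted into 3997×1713, the master spans the width; its height is 3997 / 2.760 ≈ 1448.19 px.
Scaling 3997 → 6481 is ×1.6215, so the height becomes 1448.19 × 1.6215 ≈ 2348.19 px.

2348 px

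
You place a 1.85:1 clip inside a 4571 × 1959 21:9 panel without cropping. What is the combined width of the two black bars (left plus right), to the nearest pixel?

1.85:1 (1.850) < 21:9 (2.333), so the clip fills the height.
Content width = 1959 × 1.850 ≈ 3624.15 px.
4571 − 3624.15 = 946.85 px of bars.

947 px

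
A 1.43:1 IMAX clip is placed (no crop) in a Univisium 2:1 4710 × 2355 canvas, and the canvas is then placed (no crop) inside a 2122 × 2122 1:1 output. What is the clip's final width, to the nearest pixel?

1517 px

First fit — 1.43:1 IMAX into 4710×2355 spans the height: 3367.65 × 2355.00.
The Univisium 2:1 canvas is width-limited in 2122×2122, giving 2122.00 × 1061.00; scale factor 0.4505.
The clip scales with it: width 3367.65 × 0.4505 ≈ 1517.23.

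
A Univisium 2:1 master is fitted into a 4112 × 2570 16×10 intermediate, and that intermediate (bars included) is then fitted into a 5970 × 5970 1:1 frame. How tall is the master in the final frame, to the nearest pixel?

2985 px

First fit — Univisium 2:1 into 4112×2570 spans the width: 4112.00 × 2056.00.
16×10 in 5970×5970: fills the width, so the intermediate becomes 5970.00 × 3731.25 — a scale of ×1.4518.
The master scales with it: height 2056.00 × 1.4518 ≈ 2985.00.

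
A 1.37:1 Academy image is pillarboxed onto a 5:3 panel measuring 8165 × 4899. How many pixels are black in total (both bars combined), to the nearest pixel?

7120060 pixels

Since 1.370 < 1.667, the image is height-limited.
The image is 4899 × 1.370 ≈ 6711.6300 px wide.
8165 − 6711.6300 = 1453.3700 px of bars.
That's 1453.3700 × 4899 ≈ 7120060 black pixels.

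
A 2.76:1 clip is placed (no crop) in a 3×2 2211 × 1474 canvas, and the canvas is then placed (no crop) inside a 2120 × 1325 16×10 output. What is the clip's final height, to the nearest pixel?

720 px

2.76:1 in 2211×1474: fills the width, so the clip is 2211.00 × 801.09.
Second fit — the 3×2 canvas into 2120×1325 spans the height: 1987.50 × 1325.00 (×0.8989 from 2211×1474).
The clip scales with it: height 801.09 × 0.8989 ≈ 720.11.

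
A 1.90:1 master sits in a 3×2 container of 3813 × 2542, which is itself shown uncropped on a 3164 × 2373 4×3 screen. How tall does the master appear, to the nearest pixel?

First fit — 1.90:1 into 3813×2542 spans the width: 3813.00 × 2006.84.
The 3×2 canvas is width-limited in 3164×2373, giving 3164.00 × 2109.33; scale factor 0.8298.
Applying the same ×0.8298: 2006.84 → 1665.26.

1665 px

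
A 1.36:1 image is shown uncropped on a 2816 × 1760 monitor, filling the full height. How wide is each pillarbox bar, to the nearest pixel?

Content width = 1760 × 1.360 ≈ 2393.60 px.
Leftover width: 2816 − 2393.60 = 422.40 px → 211.20 each side.

211 px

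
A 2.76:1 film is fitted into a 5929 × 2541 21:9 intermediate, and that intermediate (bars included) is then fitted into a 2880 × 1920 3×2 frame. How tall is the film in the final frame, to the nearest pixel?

1043 px

Inside the 5929×2541 canvas the film is width-limited at 5929.00 × 2148.19.
The 21:9 canvas is width-limited in 2880×1920, giving 2880.00 × 1234.29; scale factor 0.4857.
Applying the same ×0.4857: 2148.19 → 1043.48.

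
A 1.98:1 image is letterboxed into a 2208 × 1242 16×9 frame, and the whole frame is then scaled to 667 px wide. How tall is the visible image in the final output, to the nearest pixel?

Fitted into 2208×1242, the image spans the width; its height is 2208 / 1.980 ≈ 1115.15 px.
Scaling 2208 → 667 is ×0.3021, so the height becomes 1115.15 × 0.3021 ≈ 336.87 px.

337 px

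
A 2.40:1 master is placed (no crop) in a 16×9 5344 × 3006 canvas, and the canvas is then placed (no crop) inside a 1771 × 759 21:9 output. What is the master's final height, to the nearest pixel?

Inside the 5344×3006 canvas the master is width-limited at 5344.00 × 2226.67.
16×9 in 1771×759: fills the height, so the intermediate becomes 1349.33 × 759.00 — a scale of ×0.2525.
The master scales with it: height 2226.67 × 0.2525 ≈ 562.22.

562 px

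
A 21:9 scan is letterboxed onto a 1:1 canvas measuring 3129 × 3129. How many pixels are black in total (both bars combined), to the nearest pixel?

5594652 pixels

21:9 (2.333) > 1:1 (1.000), so the scan fills the width.
That makes the image 1341.0000 px tall (3129 × 9/21).
3129 − 1341.0000 = 1788.0000 px of bars.
Across the 3129-px span: 1788.0000 × 3129 ≈ 5594652 px.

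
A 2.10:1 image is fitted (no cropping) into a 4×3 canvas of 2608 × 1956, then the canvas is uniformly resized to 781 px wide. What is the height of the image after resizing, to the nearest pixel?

In the 2608×1956 frame the image fills the width: height = 2608 / 2.100 ≈ 1241.90 px.
Scaling 2608 → 781 is ×0.2995, so the height becomes 1241.90 × 0.2995 ≈ 371.90 px.

372 px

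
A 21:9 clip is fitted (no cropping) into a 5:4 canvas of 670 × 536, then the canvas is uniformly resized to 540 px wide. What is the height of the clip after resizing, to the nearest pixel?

231 px

In the 670×536 frame the clip fills the width: height = 670 × 9/21 ≈ 287.14 px.
Scaling 670 → 540 is ×0.8060, so the height becomes 287.14 × 0.8060 ≈ 231.43 px.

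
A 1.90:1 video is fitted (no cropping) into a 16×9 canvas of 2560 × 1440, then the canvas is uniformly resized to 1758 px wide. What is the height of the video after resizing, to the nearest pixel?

At 2560×1440 the video is width-limited, so height = 2560 / 1.900 ≈ 1347.37 px.
The frame scales by 1758/2560 = 0.6867; 1347.37 × 0.6867 ≈ 925.26 px.

925 px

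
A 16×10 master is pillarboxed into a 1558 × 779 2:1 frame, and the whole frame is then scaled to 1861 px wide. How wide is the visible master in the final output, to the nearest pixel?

1489 px

Fitted into 1558×779, the master spans the height; its width is 779 × 16/10 ≈ 1246.40 px.
Resizing to 1861 px wide multiplies everything by 1.1945: 1246.40 → 1488.80 px.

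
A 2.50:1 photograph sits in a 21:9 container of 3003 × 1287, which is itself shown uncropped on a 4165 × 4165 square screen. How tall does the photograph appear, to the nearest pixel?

First fit — 2.50:1 into 3003×1287 spans the width: 3003.00 × 1201.20.
The 21:9 canvas is width-limited in 4165×4165, giving 4165.00 × 1785.00; scale factor 1.3869.
Applying the same ×1.3869: 1201.20 → 1666.00.

1666 px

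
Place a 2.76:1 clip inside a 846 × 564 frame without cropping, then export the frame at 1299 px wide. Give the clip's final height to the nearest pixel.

Fitted into 846×564, the clip spans the width; its height is 846 / 2.760 ≈ 306.52 px.
The frame scales by 1299/846 = 1.5355; 306.52 × 1.5355 ≈ 470.65 px.

471 px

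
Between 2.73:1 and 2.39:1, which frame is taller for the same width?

2.73 and 2.39; 2.73 > 2.39. The smaller width-to-height ratio is the taller frame.

2.39:1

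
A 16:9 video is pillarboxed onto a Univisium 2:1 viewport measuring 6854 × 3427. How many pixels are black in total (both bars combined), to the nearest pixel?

2609851 pixels

Since 1.778 < 2.000, the video is height-limited.
That makes the image 6092.4444 px wide (3427 × 16/9).
Black = 6854 − 6092.4444 = 761.5556 px.
Across the 3427-px span: 761.5556 × 3427 ≈ 2609851 px.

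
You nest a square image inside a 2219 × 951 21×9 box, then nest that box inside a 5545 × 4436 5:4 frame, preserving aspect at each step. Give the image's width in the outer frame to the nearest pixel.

2376 px

Inside the 2219×951 canvas the image is height-limited at 951.00 × 951.00.
Second fit — the 21×9 canvas into 5545×4436 spans the width: 5545.00 × 2376.43 (×2.4989 from 2219×951).
Applying the same ×2.4989: 951.00 → 2376.43.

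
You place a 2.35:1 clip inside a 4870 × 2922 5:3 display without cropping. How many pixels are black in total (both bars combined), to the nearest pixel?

4137842 pixels

2.35:1 (2.350) > 5:3 (1.667), so the clip fills the width.
That makes the image 2072.3404 px tall (4870 / 2.350).
Leftover height: 2922 − 2072.3404 = 849.6596 px.
Across the 4870-px span: 849.6596 × 4870 ≈ 4137842 px.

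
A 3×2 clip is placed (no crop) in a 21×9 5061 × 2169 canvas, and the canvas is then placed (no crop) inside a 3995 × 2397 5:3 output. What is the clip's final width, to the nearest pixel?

2568 px

Inside the 5061×2169 canvas the clip is height-limited at 3253.50 × 2169.00.
21×9 in 3995×2397: fills the width, so the intermediate becomes 3995.00 × 1712.14 — a scale of ×0.7894.
Applying the same ×0.7894: 3253.50 → 2568.21.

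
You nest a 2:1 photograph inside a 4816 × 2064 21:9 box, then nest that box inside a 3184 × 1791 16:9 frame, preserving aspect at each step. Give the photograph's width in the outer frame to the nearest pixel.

First fit — 2:1 into 4816×2064 spans the height: 4128.00 × 2064.00.
Second fit — the 21:9 canvas into 3184×1791 spans the width: 3184.00 × 1364.57 (×0.6611 from 4816×2064).
Applying the same ×0.6611: 4128.00 → 2729.14.

2729 px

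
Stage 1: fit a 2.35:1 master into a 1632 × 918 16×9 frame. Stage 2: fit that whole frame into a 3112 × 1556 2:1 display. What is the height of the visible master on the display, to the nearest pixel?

Inside the 1632×918 canvas the master is width-limited at 1632.00 × 694.47.
16×9 in 3112×1556: fills the height, so the intermediate becomes 2766.22 × 1556.00 — a scale of ×1.6950.
So the master's height is 694.47 × 1.6950 ≈ 1177.12.

1177 px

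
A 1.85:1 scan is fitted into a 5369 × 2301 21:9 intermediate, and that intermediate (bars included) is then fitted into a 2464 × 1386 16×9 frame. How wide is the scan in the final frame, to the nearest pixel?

1954 px

1.85:1 in 5369×2301: fills the height, so the scan is 4256.85 × 2301.00.
21:9 in 2464×1386: fills the width, so the intermediate becomes 2464.00 × 1056.00 — a scale of ×0.4589.
So the scan's width is 4256.85 × 0.4589 ≈ 1953.60.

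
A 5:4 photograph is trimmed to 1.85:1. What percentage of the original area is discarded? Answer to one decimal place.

32.4%

1.85:1 is wider than 5:4, so the crop keeps the full width and trims the height.
(1.250)/(1.850) ≈ 0.676 of the area survives, leaving 32.43% discarded.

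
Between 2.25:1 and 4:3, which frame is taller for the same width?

2.25 and 4:3 = 1.333; 2.25 > 1.333. The smaller width-to-height ratio is the taller frame.

4:3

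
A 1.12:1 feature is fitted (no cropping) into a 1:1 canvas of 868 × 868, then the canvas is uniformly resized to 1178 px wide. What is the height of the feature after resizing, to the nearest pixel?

1052 px

Fitted into 868×868, the feature spans the width; its height is 868 / 1.120 ≈ 775.00 px.
Resizing to 1178 px wide multiplies everything by 1.3571: 775.00 → 1051.79 px.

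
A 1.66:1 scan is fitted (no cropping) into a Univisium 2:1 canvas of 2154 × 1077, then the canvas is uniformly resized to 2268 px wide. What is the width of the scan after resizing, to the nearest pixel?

In the 2154×1077 frame the scan fills the height: width = 1077 × 1.660 ≈ 1787.82 px.
Resizing to 2268 px wide multiplies everything by 1.0529: 1787.82 → 1882.44 px.

1882 px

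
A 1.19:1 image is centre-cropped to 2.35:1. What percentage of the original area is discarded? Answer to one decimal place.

49.4%

Going from 1.19:1 to 2.35:1 means cutting height while keeping width.
Area ratio = (1.190)/(2.350) = 50.64%; the remaining 49.36% is cropped out.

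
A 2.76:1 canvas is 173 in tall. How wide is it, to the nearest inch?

477 in

At 2.76:1, 173 × 2.760 ≈ 477.48.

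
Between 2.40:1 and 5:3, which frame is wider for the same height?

2.40:1

2.4 and 5:3 = 1.667; 2.4 > 1.667.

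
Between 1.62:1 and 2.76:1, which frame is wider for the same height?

1.62 and 2.76; 2.76 > 1.62.

2.76:1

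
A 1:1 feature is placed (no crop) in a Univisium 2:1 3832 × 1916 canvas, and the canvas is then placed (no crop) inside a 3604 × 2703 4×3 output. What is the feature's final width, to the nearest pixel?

Inside the 3832×1916 canvas the feature is height-limited at 1916.00 × 1916.00.
The Univisium 2:1 canvas is width-limited in 3604×2703, giving 3604.00 × 1802.00; scale factor 0.9405.
Applying the same ×0.9405: 1916.00 → 1802.00.

1802 px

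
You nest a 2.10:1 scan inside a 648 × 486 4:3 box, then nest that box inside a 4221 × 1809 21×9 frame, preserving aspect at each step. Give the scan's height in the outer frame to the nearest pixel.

1149 px

First fit — 2.10:1 into 648×486 spans the width: 648.00 × 308.57.
Second fit — the 4:3 canvas into 4221×1809 spans the height: 2412.00 × 1809.00 (×3.7222 from 648×486).
The scan scales with it: height 308.57 × 3.7222 ≈ 1148.57.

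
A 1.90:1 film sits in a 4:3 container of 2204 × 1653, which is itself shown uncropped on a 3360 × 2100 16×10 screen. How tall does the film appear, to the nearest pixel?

1474 px

First fit — 1.90:1 into 2204×1653 spans the width: 2204.00 × 1160.00.
The 4:3 canvas is height-limited in 3360×2100, giving 2800.00 × 2100.00; scale factor 1.2704.
So the film's height is 1160.00 × 1.2704 ≈ 1473.68.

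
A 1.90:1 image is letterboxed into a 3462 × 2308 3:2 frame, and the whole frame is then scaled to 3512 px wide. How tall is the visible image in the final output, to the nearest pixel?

1848 px

Fitted into 3462×2308, the image spans the width; its height is 3462 / 1.900 ≈ 1822.11 px.
The frame scales by 3512/3462 = 1.0144; 1822.11 × 1.0144 ≈ 1848.42 px.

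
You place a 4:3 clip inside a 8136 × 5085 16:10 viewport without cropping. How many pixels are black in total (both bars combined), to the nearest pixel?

Since 1.333 < 1.600, the clip is height-limited.
The clip is 5085 × 4/3 ≈ 6780.0000 px wide.
8136 − 6780.0000 = 1356.0000 px of bars.
That's 1356.0000 × 5085 ≈ 6895260 black pixels.

6895260 pixels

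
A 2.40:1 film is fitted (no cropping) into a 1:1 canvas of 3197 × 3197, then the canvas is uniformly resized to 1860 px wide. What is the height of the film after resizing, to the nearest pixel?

At 3197×3197 the film is width-limited, so height = 3197 / 2.400 ≈ 1332.08 px.
The frame scales by 1860/3197 = 0.5818; 1332.08 × 0.5818 ≈ 775.00 px.

775 px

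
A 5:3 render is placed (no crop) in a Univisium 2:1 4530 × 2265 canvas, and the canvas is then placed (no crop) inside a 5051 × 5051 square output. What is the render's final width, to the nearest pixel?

4209 px

5:3 in 4530×2265: fills the height, so the render is 3775.00 × 2265.00.
Univisium 2:1 in 5051×5051: fills the width, so the intermediate becomes 5051.00 × 2525.50 — a scale of ×1.1150.
The render scales with it: width 3775.00 × 1.1150 ≈ 4209.17.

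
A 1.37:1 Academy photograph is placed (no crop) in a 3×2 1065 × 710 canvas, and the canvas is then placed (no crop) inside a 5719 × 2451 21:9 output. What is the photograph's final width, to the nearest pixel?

3358 px

First fit — 1.37:1 Academy into 1065×710 spans the height: 972.70 × 710.00.
Second fit — the 3×2 canvas into 5719×2451 spans the height: 3676.50 × 2451.00 (×3.4521 from 1065×710).
The photograph scales with it: width 972.70 × 3.4521 ≈ 3357.87.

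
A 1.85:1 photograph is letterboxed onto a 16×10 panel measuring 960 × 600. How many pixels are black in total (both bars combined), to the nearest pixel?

77838 pixels

1.85:1 (1.850) > 16×10 (1.600), so the photograph fills the width.
That makes the image 518.9189 px tall (960 / 1.850).
Black = 600 − 518.9189 = 81.0811 px.
That's 81.0811 × 960 ≈ 77838 black pixels.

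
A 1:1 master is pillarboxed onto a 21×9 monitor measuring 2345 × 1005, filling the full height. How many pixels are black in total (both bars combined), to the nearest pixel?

The master is 1005 × 1/1 ≈ 1005.0000 px wide.
2345 − 1005.0000 = 1340.0000 px of bars.
Bar area = 1340.0000 × 1005 ≈ 1346700 px.

1346700 pixels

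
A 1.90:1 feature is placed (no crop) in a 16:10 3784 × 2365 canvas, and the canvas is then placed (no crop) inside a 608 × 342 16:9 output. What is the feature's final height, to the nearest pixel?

288 px

First fit — 1.90:1 into 3784×2365 spans the width: 3784.00 × 1991.58.
The 16:10 canvas is height-limited in 608×342, giving 547.20 × 342.00; scale factor 0.1446.
So the feature's height is 1991.58 × 0.1446 ≈ 288.00.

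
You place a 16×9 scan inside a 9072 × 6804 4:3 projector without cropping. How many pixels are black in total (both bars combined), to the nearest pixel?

15431472 pixels

Since 1.778 > 1.333, the scan is width-limited.
That makes the image 5103.0000 px tall (9072 × 9/16).
Leftover height: 6804 − 5103.0000 = 1701.0000 px.
That's 1701.0000 × 9072 ≈ 15431472 black pixels.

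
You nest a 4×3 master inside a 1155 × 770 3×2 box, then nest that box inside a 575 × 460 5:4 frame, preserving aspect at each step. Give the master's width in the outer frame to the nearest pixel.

Inside the 1155×770 canvas the master is height-limited at 1026.67 × 770.00.
3×2 in 575×460: fills the width, so the intermediate becomes 575.00 × 383.33 — a scale of ×0.4978.
The master scales with it: width 1026.67 × 0.4978 ≈ 511.11.

511 px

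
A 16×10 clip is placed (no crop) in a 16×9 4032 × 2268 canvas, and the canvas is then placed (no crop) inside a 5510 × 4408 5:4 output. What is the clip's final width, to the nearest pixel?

16×10 in 4032×2268: fills the height, so the clip is 3628.80 × 2268.00.
Second fit — the 16×9 canvas into 5510×4408 spans the width: 5510.00 × 3099.38 (×1.3666 from 4032×2268).
The clip scales with it: width 3628.80 × 1.3666 ≈ 4959.00.

4959 px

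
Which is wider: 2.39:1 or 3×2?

2.39 and 3×2 = 1.5; 2.39 > 1.5.

2.39:1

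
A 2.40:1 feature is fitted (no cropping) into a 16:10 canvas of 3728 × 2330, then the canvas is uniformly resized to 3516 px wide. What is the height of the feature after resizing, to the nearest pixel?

In the 3728×2330 frame the feature fills the width: height = 3728 / 2.400 ≈ 1553.33 px.
Resizing to 3516 px wide multiplies everything by 0.9431: 1553.33 → 1465.00 px.

1465 px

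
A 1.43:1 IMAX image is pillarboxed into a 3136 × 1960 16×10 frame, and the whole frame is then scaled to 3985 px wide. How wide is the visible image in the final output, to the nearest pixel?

Fitted into 3136×1960, the image spans the height; its width is 1960 × 1.430 ≈ 2802.80 px.
Scaling 3136 → 3985 is ×1.2707, so the width becomes 2802.80 × 1.2707 ≈ 3561.59 px.

3562 px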